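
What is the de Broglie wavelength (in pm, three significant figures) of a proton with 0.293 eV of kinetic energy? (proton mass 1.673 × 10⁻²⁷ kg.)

KE = 0.293 eV = 4.694 × 10⁻²⁰ J.
p = √(2mKE) = √(2 × 1.673 × 10⁻²⁷ × 4.694 × 10⁻²⁰) = 1.253 × 10⁻²³ kg·m/s.
λ = h/p = 6.626 × 10⁻³⁴ / 1.253 × 10⁻²³ = 5.29 × 10⁻¹¹ m = 52.9 pm.

λ = 52.9 pm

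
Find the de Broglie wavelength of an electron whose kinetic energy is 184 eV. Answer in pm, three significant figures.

λ = 90.4 pm

KE = 184 eV = 2.948 × 10⁻¹⁷ J.
p = √(2mKE) = √(2 × 9.109 × 10⁻³¹ × 2.948 × 10⁻¹⁷) = 7.328 × 10⁻²⁴ kg·m/s.
λ = h/p = 6.626 × 10⁻³⁴ / 7.328 × 10⁻²⁴ = 9.04 × 10⁻¹¹ m = 90.4 pm.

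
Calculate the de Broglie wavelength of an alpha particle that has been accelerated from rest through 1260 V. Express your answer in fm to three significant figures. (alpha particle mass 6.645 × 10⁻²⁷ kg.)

KE = 2eV = 2 × 1.602 × 10⁻¹⁹ × 1260 = 4.037 × 10⁻¹⁶ J.
p = √(2mKE) = √(2 × 6.645 × 10⁻²⁷ × 4.037 × 10⁻¹⁶) = 2.316 × 10⁻²¹ kg·m/s.
λ = h/p = 6.626 × 10⁻³⁴ / 2.316 × 10⁻²¹ = 2.86 × 10⁻¹³ m = 286 fm.

λ = 286 fm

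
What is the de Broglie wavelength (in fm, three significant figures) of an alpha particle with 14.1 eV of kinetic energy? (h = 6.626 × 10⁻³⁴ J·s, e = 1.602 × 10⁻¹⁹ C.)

KE = 14.1 eV = 2.259 × 10⁻¹⁸ J.
p = √(2mKE) = √(2 × 6.645 × 10⁻²⁷ × 2.259 × 10⁻¹⁸) = 1.733 × 10⁻²² kg·m/s.
λ = h/p = 6.626 × 10⁻³⁴ / 1.733 × 10⁻²² = 3.82 × 10⁻¹² m = 3820 fm.

λ = 3820 fm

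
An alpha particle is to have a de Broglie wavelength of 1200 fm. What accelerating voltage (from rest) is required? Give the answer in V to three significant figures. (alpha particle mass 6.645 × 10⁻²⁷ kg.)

p = h/λ = 6.626 × 10⁻³⁴ / 1.200 × 10⁻¹² = 5.522 × 10⁻²² kg·m/s.
KE = p²/(2m) = 2.294 × 10⁻¹⁷ J.
V = KE/2e = 2.294 × 10⁻¹⁷ / (2 × 1.602 × 10⁻¹⁹) = 71.6 V.

V = 71.6 V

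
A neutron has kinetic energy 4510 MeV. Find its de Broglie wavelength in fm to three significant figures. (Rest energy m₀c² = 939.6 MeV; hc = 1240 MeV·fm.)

λ = 0.231 fm

Total energy E = KE + m₀c² = 4510 + 939.6 = 5449.6 MeV.
(pc)² = E² − (m₀c²)² = (5449.6)² − (939.6)² = 2.882 × 10⁷ MeV², so pc = 5368 MeV.
λ = hc/(pc) = 1240 MeV·fm / 5368 MeV = 0.231 fm.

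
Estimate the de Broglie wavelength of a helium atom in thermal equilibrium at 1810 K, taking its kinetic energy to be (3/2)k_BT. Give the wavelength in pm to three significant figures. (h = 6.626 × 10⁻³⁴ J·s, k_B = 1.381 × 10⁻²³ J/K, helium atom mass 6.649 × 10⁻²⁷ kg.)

KE = (3/2)k_BT = 1.5 × 1.381 × 10⁻²³ × 1810 = 3.749 × 10⁻²⁰ J.
p = √(2mKE) = √(2 × 6.649 × 10⁻²⁷ × 3.749 × 10⁻²⁰) = 2.233 × 10⁻²³ kg·m/s.
λ = h/p = 2.97 × 10⁻¹¹ m = 29.7 pm.

λ = 29.7 pm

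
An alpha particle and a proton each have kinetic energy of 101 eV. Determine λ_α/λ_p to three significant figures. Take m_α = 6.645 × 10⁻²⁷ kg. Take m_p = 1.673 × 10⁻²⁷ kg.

λ_α/λ_p = 0.502

At fixed KE, p = √(2mKE) so λ = h/p ∝ 1/√m.
λ_α/λ_p = √(m_p/m_α) = √(1.673 × 10⁻²⁷/6.645 × 10⁻²⁷) = √(0.2518) = 0.502.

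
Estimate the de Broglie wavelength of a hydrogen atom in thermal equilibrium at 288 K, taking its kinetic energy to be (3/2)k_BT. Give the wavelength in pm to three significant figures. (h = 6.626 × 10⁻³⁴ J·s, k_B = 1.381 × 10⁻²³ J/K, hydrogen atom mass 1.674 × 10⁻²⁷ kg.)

λ = 148 pm

KE = (3/2)k_BT = 1.5 × 1.381 × 10⁻²³ × 288 = 5.966 × 10⁻²¹ J.
p = √(2mKE) = √(2 × 1.674 × 10⁻²⁷ × 5.966 × 10⁻²¹) = 4.469 × 10⁻²⁴ kg·m/s.
λ = h/p = 1.48 × 10⁻¹⁰ m = 148 pm.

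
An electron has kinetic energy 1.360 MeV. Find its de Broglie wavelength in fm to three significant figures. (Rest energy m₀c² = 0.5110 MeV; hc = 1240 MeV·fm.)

λ = 689 fm

Total energy E = KE + m₀c² = 1.360 + 0.5110 = 1.8710 MeV.
(pc)² = E² − (m₀c²)² = (1.8710)² − (0.5110)² = 3.240 MeV², so pc = 1.800 MeV.
λ = hc/(pc) = 1240 MeV·fm / 1.800 MeV = 689 fm.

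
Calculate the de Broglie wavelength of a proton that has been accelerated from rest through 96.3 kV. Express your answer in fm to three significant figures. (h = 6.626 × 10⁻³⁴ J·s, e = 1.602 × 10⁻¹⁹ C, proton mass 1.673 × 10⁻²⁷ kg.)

KE = eV = 1.602 × 10⁻¹⁹ × 9.630 × 10⁴ = 1.543 × 10⁻¹⁴ J.
p = √(2mKE) = √(2 × 1.673 × 10⁻²⁷ × 1.543 × 10⁻¹⁴) = 7.185 × 10⁻²¹ kg·m/s.
λ = h/p = 6.626 × 10⁻³⁴ / 7.185 × 10⁻²¹ = 9.22 × 10⁻¹⁴ m = 92.2 fm.

λ = 92.2 fm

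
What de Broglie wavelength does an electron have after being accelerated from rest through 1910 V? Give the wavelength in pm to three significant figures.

KE = eV = 1.602 × 10⁻¹⁹ × 1910 = 3.060 × 10⁻¹⁶ J.
p = √(2mKE) = √(2 × 9.109 × 10⁻³¹ × 3.060 × 10⁻¹⁶) = 2.361 × 10⁻²³ kg·m/s.
λ = h/p = 6.626 × 10⁻³⁴ / 2.361 × 10⁻²³ = 2.81 × 10⁻¹¹ m = 28.1 pm.

λ = 28.1 pm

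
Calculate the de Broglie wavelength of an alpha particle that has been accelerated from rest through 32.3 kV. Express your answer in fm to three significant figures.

λ = 56.5 fm

KE = 2eV = 2 × 1.602 × 10⁻¹⁹ × 3.230 × 10⁴ = 1.035 × 10⁻¹⁴ J.
p = √(2mKE) = √(2 × 6.645 × 10⁻²⁷ × 1.035 × 10⁻¹⁴) = 1.173 × 10⁻²⁰ kg·m/s.
λ = h/p = 6.626 × 10⁻³⁴ / 1.173 × 10⁻²⁰ = 5.65 × 10⁻¹⁴ m = 56.5 fm.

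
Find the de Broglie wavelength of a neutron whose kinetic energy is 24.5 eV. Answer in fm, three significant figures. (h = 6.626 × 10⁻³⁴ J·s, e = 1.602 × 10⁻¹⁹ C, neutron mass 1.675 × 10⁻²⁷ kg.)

λ = 5780 fm

KE = 24.5 eV = 3.925 × 10⁻¹⁸ J.
p = √(2mKE) = √(2 × 1.675 × 10⁻²⁷ × 3.925 × 10⁻¹⁸) = 1.147 × 10⁻²² kg·m/s.
λ = h/p = 6.626 × 10⁻³⁴ / 1.147 × 10⁻²² = 5.78 × 10⁻¹² m = 5780 fm.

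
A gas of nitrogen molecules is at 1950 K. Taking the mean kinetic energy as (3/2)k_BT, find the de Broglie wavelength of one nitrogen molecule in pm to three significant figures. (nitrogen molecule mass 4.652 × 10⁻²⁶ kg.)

λ = 10.8 pm

KE = (3/2)k_BT = 1.5 × 1.381 × 10⁻²³ × 1950 = 4.039 × 10⁻²⁰ J.
p = √(2mKE) = √(2 × 4.652 × 10⁻²⁶ × 4.039 × 10⁻²⁰) = 6.130 × 10⁻²³ kg·m/s.
λ = h/p = 1.08 × 10⁻¹¹ m = 10.8 pm.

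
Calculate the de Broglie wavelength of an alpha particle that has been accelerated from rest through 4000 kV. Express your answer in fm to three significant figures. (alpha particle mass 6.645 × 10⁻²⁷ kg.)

KE = 2eV = 2 × 1.602 × 10⁻¹⁹ × 4.000 × 10⁶ = 1.282 × 10⁻¹² J.
p = √(2mKE) = √(2 × 6.645 × 10⁻²⁷ × 1.282 × 10⁻¹²) = 1.305 × 10⁻¹⁹ kg·m/s.
λ = h/p = 6.626 × 10⁻³⁴ / 1.305 × 10⁻¹⁹ = 5.08 × 10⁻¹⁵ m = 5.08 fm.

λ = 5.08 fm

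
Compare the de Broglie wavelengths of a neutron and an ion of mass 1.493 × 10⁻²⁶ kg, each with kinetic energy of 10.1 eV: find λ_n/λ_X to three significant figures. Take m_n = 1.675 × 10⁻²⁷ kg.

λ_n/λ_X = 2.99

At fixed KE, p = √(2mKE) so λ = h/p ∝ 1/√m.
λ_n/λ_X = √(m_X/m_n) = √(1.493 × 10⁻²⁶/1.675 × 10⁻²⁷) = √(8.913) = 2.99.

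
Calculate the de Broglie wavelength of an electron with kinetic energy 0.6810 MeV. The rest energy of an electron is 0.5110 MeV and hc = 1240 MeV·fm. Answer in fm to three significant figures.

λ = 1150 fm

Total energy E = KE + m₀c² = 0.6810 + 0.5110 = 1.1920 MeV.
(pc)² = E² − (m₀c²)² = (1.1920)² − (0.5110)² = 1.160 MeV², so pc = 1.077 MeV.
λ = hc/(pc) = 1240 MeV·fm / 1.077 MeV = 1150 fm.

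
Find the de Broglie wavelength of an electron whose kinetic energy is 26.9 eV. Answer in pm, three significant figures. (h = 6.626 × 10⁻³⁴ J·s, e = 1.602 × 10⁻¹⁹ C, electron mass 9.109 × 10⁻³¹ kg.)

λ = 236 pm

KE = 26.9 eV = 4.309 × 10⁻¹⁸ J.
p = √(2mKE) = √(2 × 9.109 × 10⁻³¹ × 4.309 × 10⁻¹⁸) = 2.802 × 10⁻²⁴ kg·m/s.
λ = h/p = 6.626 × 10⁻³⁴ / 2.802 × 10⁻²⁴ = 2.36 × 10⁻¹⁰ m = 236 pm.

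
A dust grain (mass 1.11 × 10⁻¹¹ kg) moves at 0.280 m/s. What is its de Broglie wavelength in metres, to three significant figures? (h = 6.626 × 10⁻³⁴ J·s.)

λ = 2.13 × 10⁻²² m

p = mv = 1.11 × 10⁻¹¹ × 0.280 = 3.108 × 10⁻¹² kg·m/s.
λ = h/p = 6.626 × 10⁻³⁴ / 3.108 × 10⁻¹² = 2.13 × 10⁻²² m.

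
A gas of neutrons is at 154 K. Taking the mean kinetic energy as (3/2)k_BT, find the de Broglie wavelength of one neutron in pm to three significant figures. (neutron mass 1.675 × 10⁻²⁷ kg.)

λ = 203 pm

KE = (3/2)k_BT = 1.5 × 1.381 × 10⁻²³ × 154 = 3.190 × 10⁻²¹ J.
p = √(2mKE) = √(2 × 1.675 × 10⁻²⁷ × 3.190 × 10⁻²¹) = 3.269 × 10⁻²⁴ kg·m/s.
λ = h/p = 2.03 × 10⁻¹⁰ m = 203 pm.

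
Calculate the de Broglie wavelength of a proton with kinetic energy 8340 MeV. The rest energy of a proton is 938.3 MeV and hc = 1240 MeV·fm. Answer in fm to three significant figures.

Total energy E = KE + m₀c² = 8340 + 938.3 = 9278.3 MeV.
(pc)² = E² − (m₀c²)² = (9278.3)² − (938.3)² = 8.521 × 10⁷ MeV², so pc = 9231 MeV.
λ = hc/(pc) = 1240 MeV·fm / 9231 MeV = 0.134 fm.

λ = 0.134 fm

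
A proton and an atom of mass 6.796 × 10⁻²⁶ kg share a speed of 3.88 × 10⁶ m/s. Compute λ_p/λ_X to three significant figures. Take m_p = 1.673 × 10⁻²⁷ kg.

At fixed v, p = mv so λ = h/(mv) ∝ 1/m.
λ_p/λ_X = m_X/m_p = 6.796 × 10⁻²⁶/1.673 × 10⁻²⁷ = 40.6.

λ_p/λ_X = 40.6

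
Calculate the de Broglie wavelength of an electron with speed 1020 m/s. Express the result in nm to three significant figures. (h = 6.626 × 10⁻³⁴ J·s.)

p = mv = 9.109 × 10⁻³¹ × 1020 = 9.291 × 10⁻²⁸ kg·m/s.
λ = h/p = 6.626 × 10⁻³⁴ / 9.291 × 10⁻²⁸ = 7.13 × 10⁻⁷ m = 713 nm.

λ = 713 nm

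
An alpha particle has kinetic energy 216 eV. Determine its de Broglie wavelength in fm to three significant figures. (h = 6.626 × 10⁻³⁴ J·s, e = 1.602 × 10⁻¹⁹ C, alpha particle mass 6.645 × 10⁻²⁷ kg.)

KE = 216 eV = 3.460 × 10⁻¹⁷ J.
p = √(2mKE) = √(2 × 6.645 × 10⁻²⁷ × 3.460 × 10⁻¹⁷) = 6.781 × 10⁻²² kg·m/s.
λ = h/p = 6.626 × 10⁻³⁴ / 6.781 × 10⁻²² = 9.77 × 10⁻¹³ m = 977 fm.

λ = 977 fm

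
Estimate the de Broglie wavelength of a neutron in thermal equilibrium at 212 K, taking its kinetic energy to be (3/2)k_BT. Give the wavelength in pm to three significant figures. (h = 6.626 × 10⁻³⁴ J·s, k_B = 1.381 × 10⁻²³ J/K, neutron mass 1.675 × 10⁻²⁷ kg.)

λ = 173 pm

KE = (3/2)k_BT = 1.5 × 1.381 × 10⁻²³ × 212 = 4.392 × 10⁻²¹ J.
p = √(2mKE) = √(2 × 1.675 × 10⁻²⁷ × 4.392 × 10⁻²¹) = 3.836 × 10⁻²⁴ kg·m/s.
λ = h/p = 1.73 × 10⁻¹⁰ m = 173 pm.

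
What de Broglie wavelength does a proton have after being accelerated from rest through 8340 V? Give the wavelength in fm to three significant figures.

λ = 313 fm

KE = eV = 1.602 × 10⁻¹⁹ × 8340 = 1.336 × 10⁻¹⁵ J.
p = √(2mKE) = √(2 × 1.673 × 10⁻²⁷ × 1.336 × 10⁻¹⁵) = 2.114 × 10⁻²¹ kg·m/s.
λ = h/p = 6.626 × 10⁻³⁴ / 2.114 × 10⁻²¹ = 3.13 × 10⁻¹³ m = 313 fm.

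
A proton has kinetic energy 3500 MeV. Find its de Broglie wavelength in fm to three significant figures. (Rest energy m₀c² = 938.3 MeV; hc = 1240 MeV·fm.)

λ = 0.286 fm

Total energy E = KE + m₀c² = 3500 + 938.3 = 4438.3 MeV.
(pc)² = E² − (m₀c²)² = (4438.3)² − (938.3)² = 1.882 × 10⁷ MeV², so pc = 4338 MeV.
λ = hc/(pc) = 1240 MeV·fm / 4338 MeV = 0.286 fm.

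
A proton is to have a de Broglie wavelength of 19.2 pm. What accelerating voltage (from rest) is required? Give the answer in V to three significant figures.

V = 2.22 V

p = h/λ = 6.626 × 10⁻³⁴ / 1.920 × 10⁻¹¹ = 3.451 × 10⁻²³ kg·m/s.
KE = p²/(2m) = 3.559 × 10⁻¹⁹ J.
V = KE/e = 3.559 × 10⁻¹⁹ / (1.602 × 10⁻¹⁹) = 2.22 V.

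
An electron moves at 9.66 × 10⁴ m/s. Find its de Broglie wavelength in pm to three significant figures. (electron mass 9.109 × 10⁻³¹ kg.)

λ = 7530 pm

p = mv = 9.109 × 10⁻³¹ × 9.66 × 10⁴ = 8.799 × 10⁻²⁶ kg·m/s.
λ = h/p = 6.626 × 10⁻³⁴ / 8.799 × 10⁻²⁶ = 7.53 × 10⁻⁹ m = 7530 pm.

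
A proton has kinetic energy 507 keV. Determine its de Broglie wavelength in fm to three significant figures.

λ = 40.2 fm

KE = 507 keV = 8.122 × 10⁻¹⁴ J.
p = √(2mKE) = √(2 × 1.673 × 10⁻²⁷ × 8.122 × 10⁻¹⁴) = 1.649 × 10⁻²⁰ kg·m/s.
λ = h/p = 6.626 × 10⁻³⁴ / 1.649 × 10⁻²⁰ = 4.02 × 10⁻¹⁴ m = 40.2 fm.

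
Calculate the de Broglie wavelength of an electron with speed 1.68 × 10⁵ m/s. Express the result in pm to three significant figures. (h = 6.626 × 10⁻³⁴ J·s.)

p = mv = 9.109 × 10⁻³¹ × 1.68 × 10⁵ = 1.530 × 10⁻²⁵ kg·m/s.
λ = h/p = 6.626 × 10⁻³⁴ / 1.530 × 10⁻²⁵ = 4.33 × 10⁻⁹ m = 4330 pm.

λ = 4330 pm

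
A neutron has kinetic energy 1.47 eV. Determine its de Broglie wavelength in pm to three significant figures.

KE = 1.47 eV = 2.355 × 10⁻¹⁹ J.
p = √(2mKE) = √(2 × 1.675 × 10⁻²⁷ × 2.355 × 10⁻¹⁹) = 2.809 × 10⁻²³ kg·m/s.
λ = h/p = 6.626 × 10⁻³⁴ / 2.809 × 10⁻²³ = 2.36 × 10⁻¹¹ m = 23.6 pm.

λ = 23.6 pm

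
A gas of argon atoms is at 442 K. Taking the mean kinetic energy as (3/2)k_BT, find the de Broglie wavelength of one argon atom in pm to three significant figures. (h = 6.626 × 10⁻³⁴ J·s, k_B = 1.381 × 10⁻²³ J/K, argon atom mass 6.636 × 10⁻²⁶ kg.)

KE = (3/2)k_BT = 1.5 × 1.381 × 10⁻²³ × 442 = 9.156 × 10⁻²¹ J.
p = √(2mKE) = √(2 × 6.636 × 10⁻²⁶ × 9.156 × 10⁻²¹) = 3.486 × 10⁻²³ kg·m/s.
λ = h/p = 1.90 × 10⁻¹¹ m = 19.0 pm.

λ = 19.0 pm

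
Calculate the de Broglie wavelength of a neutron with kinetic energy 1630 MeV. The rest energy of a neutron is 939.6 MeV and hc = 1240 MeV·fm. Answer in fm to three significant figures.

Total energy E = KE + m₀c² = 1630 + 939.6 = 2569.6 MeV.
(pc)² = E² − (m₀c²)² = (2569.6)² − (939.6)² = 5.720 × 10⁶ MeV², so pc = 2392 MeV.
λ = hc/(pc) = 1240 MeV·fm / 2392 MeV = 0.518 fm.

λ = 0.518 fm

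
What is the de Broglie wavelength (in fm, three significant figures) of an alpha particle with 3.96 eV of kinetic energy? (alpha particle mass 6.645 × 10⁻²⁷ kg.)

KE = 3.96 eV = 6.344 × 10⁻¹⁹ J.
p = √(2mKE) = √(2 × 6.645 × 10⁻²⁷ × 6.344 × 10⁻¹⁹) = 9.182 × 10⁻²³ kg·m/s.
λ = h/p = 6.626 × 10⁻³⁴ / 9.182 × 10⁻²³ = 7.22 × 10⁻¹² m = 7220 fm.

λ = 7220 fm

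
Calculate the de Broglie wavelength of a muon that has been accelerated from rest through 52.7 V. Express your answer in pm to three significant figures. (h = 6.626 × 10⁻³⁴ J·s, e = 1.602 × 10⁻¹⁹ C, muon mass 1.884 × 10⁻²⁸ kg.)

KE = eV = 1.602 × 10⁻¹⁹ × 52.70 = 8.443 × 10⁻¹⁸ J.
p = √(2mKE) = √(2 × 1.884 × 10⁻²⁸ × 8.443 × 10⁻¹⁸) = 5.640 × 10⁻²³ kg·m/s.
λ = h/p = 6.626 × 10⁻³⁴ / 5.640 × 10⁻²³ = 1.17 × 10⁻¹¹ m = 11.7 pm.

λ = 11.7 pm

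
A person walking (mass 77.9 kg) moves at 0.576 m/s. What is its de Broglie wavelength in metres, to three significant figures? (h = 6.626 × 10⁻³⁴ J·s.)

p = mv = 77.9 × 0.576 = 4.487 × 10¹ kg·m/s.
λ = h/p = 6.626 × 10⁻³⁴ / 4.487 × 10¹ = 1.48 × 10⁻³⁵ m.

λ = 1.48 × 10⁻³⁵ m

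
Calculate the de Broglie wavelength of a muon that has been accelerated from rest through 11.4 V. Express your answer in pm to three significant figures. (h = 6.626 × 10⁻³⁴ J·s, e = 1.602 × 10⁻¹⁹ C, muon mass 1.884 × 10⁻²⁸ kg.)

KE = eV = 1.602 × 10⁻¹⁹ × 11.40 = 1.826 × 10⁻¹⁸ J.
p = √(2mKE) = √(2 × 1.884 × 10⁻²⁸ × 1.826 × 10⁻¹⁸) = 2.623 × 10⁻²³ kg·m/s.
λ = h/p = 6.626 × 10⁻³⁴ / 2.623 × 10⁻²³ = 2.53 × 10⁻¹¹ m = 25.3 pm.

λ = 25.3 pm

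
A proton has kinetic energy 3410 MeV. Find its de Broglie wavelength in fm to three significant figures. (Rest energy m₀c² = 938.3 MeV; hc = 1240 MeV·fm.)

λ = 0.292 fm

Total energy E = KE + m₀c² = 3410 + 938.3 = 4348.3 MeV.
(pc)² = E² − (m₀c²)² = (4348.3)² − (938.3)² = 1.803 × 10⁷ MeV², so pc = 4246 MeV.
λ = hc/(pc) = 1240 MeV·fm / 4246 MeV = 0.292 fm.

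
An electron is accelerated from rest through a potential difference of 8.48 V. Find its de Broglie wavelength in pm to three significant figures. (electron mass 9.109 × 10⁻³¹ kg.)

KE = eV = 1.602 × 10⁻¹⁹ × 8.480 = 1.358 × 10⁻¹⁸ J.
p = √(2mKE) = √(2 × 9.109 × 10⁻³¹ × 1.358 × 10⁻¹⁸) = 1.573 × 10⁻²⁴ kg·m/s.
λ = h/p = 6.626 × 10⁻³⁴ / 1.573 × 10⁻²⁴ = 4.21 × 10⁻¹⁰ m = 421 pm.

λ = 421 pm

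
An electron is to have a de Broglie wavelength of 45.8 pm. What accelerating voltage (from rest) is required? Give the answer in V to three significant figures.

p = h/λ = 6.626 × 10⁻³⁴ / 4.580 × 10⁻¹¹ = 1.447 × 10⁻²³ kg·m/s.
KE = p²/(2m) = 1.149 × 10⁻¹⁶ J.
V = KE/e = 1.149 × 10⁻¹⁶ / (1.602 × 10⁻¹⁹) = 717 V.

V = 717 V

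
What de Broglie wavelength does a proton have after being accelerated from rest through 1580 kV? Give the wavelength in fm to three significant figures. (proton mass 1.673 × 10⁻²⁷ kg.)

λ = 22.8 fm

KE = eV = 1.602 × 10⁻¹⁹ × 1.580 × 10⁶ = 2.531 × 10⁻¹³ J.
p = √(2mKE) = √(2 × 1.673 × 10⁻²⁷ × 2.531 × 10⁻¹³) = 2.910 × 10⁻²⁰ kg·m/s.
λ = h/p = 6.626 × 10⁻³⁴ / 2.910 × 10⁻²⁰ = 2.28 × 10⁻¹⁴ m = 22.8 fm.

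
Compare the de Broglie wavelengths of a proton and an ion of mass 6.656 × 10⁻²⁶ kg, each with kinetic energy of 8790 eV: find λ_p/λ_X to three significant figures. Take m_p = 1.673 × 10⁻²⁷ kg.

At fixed KE, p = √(2mKE) so λ = h/p ∝ 1/√m.
λ_p/λ_X = √(m_X/m_p) = √(6.656 × 10⁻²⁶/1.673 × 10⁻²⁷) = √(39.78) = 6.31.

λ_p/λ_X = 6.31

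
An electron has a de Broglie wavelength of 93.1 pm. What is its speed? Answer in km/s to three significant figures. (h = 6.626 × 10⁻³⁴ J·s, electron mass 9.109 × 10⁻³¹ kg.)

p = h/λ = 6.626 × 10⁻³⁴ / 9.310 × 10⁻¹¹ = 7.117 × 10⁻²⁴ kg·m/s.
v = p/m = 7.117 × 10⁻²⁴ / 9.109 × 10⁻³¹ = 7.81 × 10⁶ m/s = 7810 km/s.

v = 7810 km/s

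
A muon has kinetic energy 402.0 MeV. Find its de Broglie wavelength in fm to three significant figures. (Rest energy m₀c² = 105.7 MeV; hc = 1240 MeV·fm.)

λ = 2.50 fm

Total energy E = KE + m₀c² = 402.0 + 105.7 = 507.7 MeV.
(pc)² = E² − (m₀c²)² = (507.7)² − (105.7)² = 2.466 × 10⁵ MeV², so pc = 496.6 MeV.
λ = hc/(pc) = 1240 MeV·fm / 496.6 MeV = 2.50 fm.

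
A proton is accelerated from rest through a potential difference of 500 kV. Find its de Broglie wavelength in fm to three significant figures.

KE = eV = 1.602 × 10⁻¹⁹ × 5.000 × 10⁵ = 8.010 × 10⁻¹⁴ J.
p = √(2mKE) = √(2 × 1.673 × 10⁻²⁷ × 8.010 × 10⁻¹⁴) = 1.637 × 10⁻²⁰ kg·m/s.
λ = h/p = 6.626 × 10⁻³⁴ / 1.637 × 10⁻²⁰ = 4.05 × 10⁻¹⁴ m = 40.5 fm.

λ = 40.5 fm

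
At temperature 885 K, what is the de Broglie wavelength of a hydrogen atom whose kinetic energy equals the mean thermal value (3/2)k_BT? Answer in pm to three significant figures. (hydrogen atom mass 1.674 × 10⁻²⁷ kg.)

λ = 84.6 pm

KE = (3/2)k_BT = 1.5 × 1.381 × 10⁻²³ × 885 = 1.833 × 10⁻²⁰ J.
p = √(2mKE) = √(2 × 1.674 × 10⁻²⁷ × 1.833 × 10⁻²⁰) = 7.834 × 10⁻²⁴ kg·m/s.
λ = h/p = 8.46 × 10⁻¹¹ m = 84.6 pm.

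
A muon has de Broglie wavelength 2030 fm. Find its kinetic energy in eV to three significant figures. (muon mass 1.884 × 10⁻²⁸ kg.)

p = h/λ = 6.626 × 10⁻³⁴ / 2.030 × 10⁻¹² = 3.264 × 10⁻²² kg·m/s.
KE = p²/(2m) = (3.264 × 10⁻²²)² / (2 × 1.884 × 10⁻²⁸) = 2.827 × 10⁻¹⁶ J = 1760 eV.

KE = 1760 eV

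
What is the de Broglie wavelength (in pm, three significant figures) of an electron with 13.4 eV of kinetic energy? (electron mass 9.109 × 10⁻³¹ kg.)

KE = 13.4 eV = 2.147 × 10⁻¹⁸ J.
p = √(2mKE) = √(2 × 9.109 × 10⁻³¹ × 2.147 × 10⁻¹⁸) = 1.978 × 10⁻²⁴ kg·m/s.
λ = h/p = 6.626 × 10⁻³⁴ / 1.978 × 10⁻²⁴ = 3.35 × 10⁻¹⁰ m = 335 pm.

λ = 335 pm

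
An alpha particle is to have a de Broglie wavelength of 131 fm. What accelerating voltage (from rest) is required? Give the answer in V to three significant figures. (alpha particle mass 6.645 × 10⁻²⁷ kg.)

p = h/λ = 6.626 × 10⁻³⁴ / 1.310 × 10⁻¹³ = 5.058 × 10⁻²¹ kg·m/s.
KE = p²/(2m) = 1.925 × 10⁻¹⁵ J.
V = KE/2e = 1.925 × 10⁻¹⁵ / (2 × 1.602 × 10⁻¹⁹) = 6010 V.

V = 6010 V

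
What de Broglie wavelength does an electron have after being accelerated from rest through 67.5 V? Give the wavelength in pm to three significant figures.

KE = eV = 1.602 × 10⁻¹⁹ × 67.50 = 1.081 × 10⁻¹⁷ J.
p = √(2mKE) = √(2 × 9.109 × 10⁻³¹ × 1.081 × 10⁻¹⁷) = 4.438 × 10⁻²⁴ kg·m/s.
λ = h/p = 6.626 × 10⁻³⁴ / 4.438 × 10⁻²⁴ = 1.49 × 10⁻¹⁰ m = 149 pm.

λ = 149 pm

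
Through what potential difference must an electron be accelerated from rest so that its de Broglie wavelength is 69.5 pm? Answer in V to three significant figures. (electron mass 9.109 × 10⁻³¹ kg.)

p = h/λ = 6.626 × 10⁻³⁴ / 6.950 × 10⁻¹¹ = 9.534 × 10⁻²⁴ kg·m/s.
KE = p²/(2m) = 4.989 × 10⁻¹⁷ J.
V = KE/e = 4.989 × 10⁻¹⁷ / (1.602 × 10⁻¹⁹) = 311 V.

V = 311 V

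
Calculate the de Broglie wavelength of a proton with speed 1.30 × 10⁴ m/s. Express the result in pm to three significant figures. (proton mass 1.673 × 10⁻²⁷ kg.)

p = mv = 1.673 × 10⁻²⁷ × 1.30 × 10⁴ = 2.175 × 10⁻²³ kg·m/s.
λ = h/p = 6.626 × 10⁻³⁴ / 2.175 × 10⁻²³ = 3.05 × 10⁻¹¹ m = 30.5 pm.

λ = 30.5 pm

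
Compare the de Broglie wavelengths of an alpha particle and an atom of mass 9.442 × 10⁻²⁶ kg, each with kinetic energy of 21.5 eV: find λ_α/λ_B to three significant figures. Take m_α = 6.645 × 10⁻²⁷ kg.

At fixed KE, p = √(2mKE) so λ = h/p ∝ 1/√m.
λ_α/λ_B = √(m_B/m_α) = √(9.442 × 10⁻²⁶/6.645 × 10⁻²⁷) = √(14.21) = 3.77.

λ_α/λ_B = 3.77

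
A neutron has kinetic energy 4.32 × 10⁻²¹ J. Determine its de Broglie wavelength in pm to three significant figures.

λ = 174 pm

p = √(2mKE) = √(2 × 1.675 × 10⁻²⁷ × 4.320 × 10⁻²¹) = 3.804 × 10⁻²⁴ kg·m/s.
λ = h/p = 6.626 × 10⁻³⁴ / 3.804 × 10⁻²⁴ = 1.74 × 10⁻¹⁰ m = 174 pm.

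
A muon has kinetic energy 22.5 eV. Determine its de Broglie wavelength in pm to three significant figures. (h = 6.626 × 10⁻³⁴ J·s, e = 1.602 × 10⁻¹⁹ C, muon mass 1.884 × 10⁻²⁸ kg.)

KE = 22.5 eV = 3.604 × 10⁻¹⁸ J.
p = √(2mKE) = √(2 × 1.884 × 10⁻²⁸ × 3.604 × 10⁻¹⁸) = 3.685 × 10⁻²³ kg·m/s.
λ = h/p = 6.626 × 10⁻³⁴ / 3.685 × 10⁻²³ = 1.80 × 10⁻¹¹ m = 18.0 pm.

λ = 18.0 pm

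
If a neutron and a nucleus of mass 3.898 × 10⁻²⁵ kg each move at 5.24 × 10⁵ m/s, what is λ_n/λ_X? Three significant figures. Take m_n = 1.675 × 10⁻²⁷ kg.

λ_n/λ_X = 233

At fixed v, p = mv so λ = h/(mv) ∝ 1/m.
λ_n/λ_X = m_X/m_n = 3.898 × 10⁻²⁵/1.675 × 10⁻²⁷ = 233.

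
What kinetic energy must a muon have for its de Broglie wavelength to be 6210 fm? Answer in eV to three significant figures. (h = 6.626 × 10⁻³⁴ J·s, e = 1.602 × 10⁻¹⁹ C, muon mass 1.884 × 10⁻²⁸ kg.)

p = h/λ = 6.626 × 10⁻³⁴ / 6.210 × 10⁻¹² = 1.067 × 10⁻²² kg·m/s.
KE = p²/(2m) = (1.067 × 10⁻²²)² / (2 × 1.884 × 10⁻²⁸) = 3.021 × 10⁻¹⁷ J = 189 eV.

KE = 189 eV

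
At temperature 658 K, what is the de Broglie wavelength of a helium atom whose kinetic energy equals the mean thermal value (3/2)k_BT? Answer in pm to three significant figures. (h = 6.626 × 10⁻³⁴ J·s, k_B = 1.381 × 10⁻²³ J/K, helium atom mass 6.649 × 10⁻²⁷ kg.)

λ = 49.2 pm

KE = (3/2)k_BT = 1.5 × 1.381 × 10⁻²³ × 658 = 1.363 × 10⁻²⁰ J.
p = √(2mKE) = √(2 × 6.649 × 10⁻²⁷ × 1.363 × 10⁻²⁰) = 1.346 × 10⁻²³ kg·m/s.
λ = h/p = 4.92 × 10⁻¹¹ m = 49.2 pm.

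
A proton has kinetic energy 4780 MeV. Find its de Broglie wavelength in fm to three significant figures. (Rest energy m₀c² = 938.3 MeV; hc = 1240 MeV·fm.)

Total energy E = KE + m₀c² = 4780 + 938.3 = 5718.3 MeV.
(pc)² = E² − (m₀c²)² = (5718.3)² − (938.3)² = 3.182 × 10⁷ MeV², so pc = 5641 MeV.
λ = hc/(pc) = 1240 MeV·fm / 5641 MeV = 0.220 fm.

λ = 0.220 fm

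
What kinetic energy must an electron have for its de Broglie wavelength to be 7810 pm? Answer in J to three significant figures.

p = h/λ = 6.626 × 10⁻³⁴ / 7.810 × 10⁻⁹ = 8.484 × 10⁻²⁶ kg·m/s.
KE = p²/(2m) = (8.484 × 10⁻²⁶)² / (2 × 9.109 × 10⁻³¹) = 3.951 × 10⁻²¹ J = 3.95 × 10⁻²¹ J.

KE = 3.95 × 10⁻²¹ J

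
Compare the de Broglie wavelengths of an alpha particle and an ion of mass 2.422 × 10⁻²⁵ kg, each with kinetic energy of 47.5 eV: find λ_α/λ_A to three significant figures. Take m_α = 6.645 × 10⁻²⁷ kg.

At fixed KE, p = √(2mKE) so λ = h/p ∝ 1/√m.
λ_α/λ_A = √(m_A/m_α) = √(2.422 × 10⁻²⁵/6.645 × 10⁻²⁷) = √(36.45) = 6.04.

λ_α/λ_A = 6.04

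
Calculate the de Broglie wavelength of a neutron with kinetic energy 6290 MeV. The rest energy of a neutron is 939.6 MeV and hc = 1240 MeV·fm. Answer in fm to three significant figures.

Total energy E = KE + m₀c² = 6290 + 939.6 = 7229.6 MeV.
(pc)² = E² − (m₀c²)² = (7229.6)² − (939.6)² = 5.138 × 10⁷ MeV², so pc = 7168 MeV.
λ = hc/(pc) = 1240 MeV·fm / 7168 MeV = 0.173 fm.

λ = 0.173 fm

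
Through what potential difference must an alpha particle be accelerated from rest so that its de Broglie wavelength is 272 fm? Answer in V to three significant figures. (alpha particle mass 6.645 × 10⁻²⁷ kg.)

V = 1390 V

p = h/λ = 6.626 × 10⁻³⁴ / 2.720 × 10⁻¹³ = 2.436 × 10⁻²¹ kg·m/s.
KE = p²/(2m) = 4.465 × 10⁻¹⁶ J.
V = KE/2e = 4.465 × 10⁻¹⁶ / (2 × 1.602 × 10⁻¹⁹) = 1390 V.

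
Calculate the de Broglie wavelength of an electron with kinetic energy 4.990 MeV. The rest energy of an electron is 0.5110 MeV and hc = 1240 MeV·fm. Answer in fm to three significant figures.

λ = 226 fm

Total energy E = KE + m₀c² = 4.990 + 0.5110 = 5.5010 MeV.
(pc)² = E² − (m₀c²)² = (5.5010)² − (0.5110)² = 30.00 MeV², so pc = 5.477 MeV.
λ = hc/(pc) = 1240 MeV·fm / 5.477 MeV = 226 fm.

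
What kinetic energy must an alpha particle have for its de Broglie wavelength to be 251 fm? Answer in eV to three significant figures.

KE = 3270 eV

p = h/λ = 6.626 × 10⁻³⁴ / 2.510 × 10⁻¹³ = 2.640 × 10⁻²¹ kg·m/s.
KE = p²/(2m) = (2.640 × 10⁻²¹)² / (2 × 6.645 × 10⁻²⁷) = 5.244 × 10⁻¹⁶ J = 3270 eV.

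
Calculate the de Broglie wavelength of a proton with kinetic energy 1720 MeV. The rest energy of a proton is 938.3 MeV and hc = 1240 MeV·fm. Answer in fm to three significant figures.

Total energy E = KE + m₀c² = 1720 + 938.3 = 2658.3 MeV.
(pc)² = E² − (m₀c²)² = (2658.3)² − (938.3)² = 6.186 × 10⁶ MeV², so pc = 2487 MeV.
λ = hc/(pc) = 1240 MeV·fm / 2487 MeV = 0.499 fm.

λ = 0.499 fm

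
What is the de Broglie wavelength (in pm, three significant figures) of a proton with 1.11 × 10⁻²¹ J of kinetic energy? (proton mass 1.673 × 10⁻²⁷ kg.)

λ = 344 pm

p = √(2mKE) = √(2 × 1.673 × 10⁻²⁷ × 1.110 × 10⁻²¹) = 1.927 × 10⁻²⁴ kg·m/s.
λ = h/p = 6.626 × 10⁻³⁴ / 1.927 × 10⁻²⁴ = 3.44 × 10⁻¹⁰ m = 344 pm.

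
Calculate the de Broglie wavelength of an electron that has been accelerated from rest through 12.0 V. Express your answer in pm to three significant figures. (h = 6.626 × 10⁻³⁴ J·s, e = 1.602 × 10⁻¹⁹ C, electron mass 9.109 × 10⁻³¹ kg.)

λ = 354 pm

KE = eV = 1.602 × 10⁻¹⁹ × 12.00 = 1.922 × 10⁻¹⁸ J.
p = √(2mKE) = √(2 × 9.109 × 10⁻³¹ × 1.922 × 10⁻¹⁸) = 1.871 × 10⁻²⁴ kg·m/s.
λ = h/p = 6.626 × 10⁻³⁴ / 1.871 × 10⁻²⁴ = 3.54 × 10⁻¹⁰ m = 354 pm.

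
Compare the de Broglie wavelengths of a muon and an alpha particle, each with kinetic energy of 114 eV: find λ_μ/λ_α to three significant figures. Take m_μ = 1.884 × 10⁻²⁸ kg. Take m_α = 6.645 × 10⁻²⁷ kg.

λ_μ/λ_α = 5.94

At fixed KE, p = √(2mKE) so λ = h/p ∝ 1/√m.
λ_μ/λ_α = √(m_α/m_μ) = √(6.645 × 10⁻²⁷/1.884 × 10⁻²⁸) = √(35.27) = 5.94.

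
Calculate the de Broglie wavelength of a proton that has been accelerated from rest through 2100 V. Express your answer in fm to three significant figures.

KE = eV = 1.602 × 10⁻¹⁹ × 2100 = 3.364 × 10⁻¹⁶ J.
p = √(2mKE) = √(2 × 1.673 × 10⁻²⁷ × 3.364 × 10⁻¹⁶) = 1.061 × 10⁻²¹ kg·m/s.
λ = h/p = 6.626 × 10⁻³⁴ / 1.061 × 10⁻²¹ = 6.25 × 10⁻¹³ m = 625 fm.

λ = 625 fm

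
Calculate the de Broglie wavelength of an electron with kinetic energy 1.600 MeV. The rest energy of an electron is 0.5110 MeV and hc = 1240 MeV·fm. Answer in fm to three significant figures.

Total energy E = KE + m₀c² = 1.600 + 0.5110 = 2.1110 MeV.
(pc)² = E² − (m₀c²)² = (2.1110)² − (0.5110)² = 4.195 MeV², so pc = 2.048 MeV.
λ = hc/(pc) = 1240 MeV·fm / 2.048 MeV = 605 fm.

λ = 605 fm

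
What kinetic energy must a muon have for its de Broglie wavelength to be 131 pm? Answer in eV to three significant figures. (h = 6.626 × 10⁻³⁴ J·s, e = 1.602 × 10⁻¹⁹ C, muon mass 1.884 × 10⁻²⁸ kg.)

p = h/λ = 6.626 × 10⁻³⁴ / 1.310 × 10⁻¹⁰ = 5.058 × 10⁻²⁴ kg·m/s.
KE = p²/(2m) = (5.058 × 10⁻²⁴)² / (2 × 1.884 × 10⁻²⁸) = 6.790 × 10⁻²⁰ J = 0.424 eV.

KE = 0.424 eV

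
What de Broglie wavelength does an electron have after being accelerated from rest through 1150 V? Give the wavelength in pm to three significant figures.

λ = 36.2 pm

KE = eV = 1.602 × 10⁻¹⁹ × 1150 = 1.842 × 10⁻¹⁶ J.
p = √(2mKE) = √(2 × 9.109 × 10⁻³¹ × 1.842 × 10⁻¹⁶) = 1.832 × 10⁻²³ kg·m/s.
λ = h/p = 6.626 × 10⁻³⁴ / 1.832 × 10⁻²³ = 3.62 × 10⁻¹¹ m = 36.2 pm.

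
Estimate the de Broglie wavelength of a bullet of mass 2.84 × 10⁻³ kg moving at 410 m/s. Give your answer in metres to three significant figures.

p = mv = 2.84 × 10⁻³ × 410 = 1.164 kg·m/s.
λ = h/p = 6.626 × 10⁻³⁴ / 1.164 = 5.69 × 10⁻³⁴ m.

λ = 5.69 × 10⁻³⁴ m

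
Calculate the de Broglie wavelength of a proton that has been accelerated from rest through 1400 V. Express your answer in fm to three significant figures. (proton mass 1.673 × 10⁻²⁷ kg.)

KE = eV = 1.602 × 10⁻¹⁹ × 1400 = 2.243 × 10⁻¹⁶ J.
p = √(2mKE) = √(2 × 1.673 × 10⁻²⁷ × 2.243 × 10⁻¹⁶) = 8.663 × 10⁻²² kg·m/s.
λ = h/p = 6.626 × 10⁻³⁴ / 8.663 × 10⁻²² = 7.65 × 10⁻¹³ m = 765 fm.

λ = 765 fm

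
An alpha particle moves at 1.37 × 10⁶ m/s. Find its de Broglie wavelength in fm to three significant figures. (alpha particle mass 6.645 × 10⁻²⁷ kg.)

λ = 72.8 fm

p = mv = 6.645 × 10⁻²⁷ × 1.37 × 10⁶ = 9.104 × 10⁻²¹ kg·m/s.
λ = h/p = 6.626 × 10⁻³⁴ / 9.104 × 10⁻²¹ = 7.28 × 10⁻¹⁴ m = 72.8 fm.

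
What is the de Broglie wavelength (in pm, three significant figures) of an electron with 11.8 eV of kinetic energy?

KE = 11.8 eV = 1.890 × 10⁻¹⁸ J.
p = √(2mKE) = √(2 × 9.109 × 10⁻³¹ × 1.890 × 10⁻¹⁸) = 1.856 × 10⁻²⁴ kg·m/s.
λ = h/p = 6.626 × 10⁻³⁴ / 1.856 × 10⁻²⁴ = 3.57 × 10⁻¹⁰ m = 357 pm.

λ = 357 pm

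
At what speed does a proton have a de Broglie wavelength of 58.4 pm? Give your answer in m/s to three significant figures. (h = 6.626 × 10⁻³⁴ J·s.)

v = 6780 m/s

p = h/λ = 6.626 × 10⁻³⁴ / 5.840 × 10⁻¹¹ = 1.135 × 10⁻²³ kg·m/s.
v = p/m = 1.135 × 10⁻²³ / 1.673 × 10⁻²⁷ = 6.78 × 10³ m/s = 6780 m/s.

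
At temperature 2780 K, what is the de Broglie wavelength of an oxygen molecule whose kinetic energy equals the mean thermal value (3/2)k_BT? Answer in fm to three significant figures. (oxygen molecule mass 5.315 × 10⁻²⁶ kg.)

λ = 8470 fm

KE = (3/2)k_BT = 1.5 × 1.381 × 10⁻²³ × 2780 = 5.759 × 10⁻²⁰ J.
p = √(2mKE) = √(2 × 5.315 × 10⁻²⁶ × 5.759 × 10⁻²⁰) = 7.824 × 10⁻²³ kg·m/s.
λ = h/p = 8.47 × 10⁻¹² m = 8470 fm.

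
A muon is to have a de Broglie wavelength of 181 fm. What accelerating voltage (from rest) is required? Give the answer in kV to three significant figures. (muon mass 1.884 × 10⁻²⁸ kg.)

p = h/λ = 6.626 × 10⁻³⁴ / 1.810 × 10⁻¹³ = 3.661 × 10⁻²¹ kg·m/s.
KE = p²/(2m) = 3.557 × 10⁻¹⁴ J.
V = KE/e = 3.557 × 10⁻¹⁴ / (1.602 × 10⁻¹⁹) = 222 kV.

V = 222 kV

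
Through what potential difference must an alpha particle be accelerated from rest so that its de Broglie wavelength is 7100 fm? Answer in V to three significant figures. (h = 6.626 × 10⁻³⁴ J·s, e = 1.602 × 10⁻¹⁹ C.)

V = 2.05 V

p = h/λ = 6.626 × 10⁻³⁴ / 7.100 × 10⁻¹² = 9.332 × 10⁻²³ kg·m/s.
KE = p²/(2m) = 6.553 × 10⁻¹⁹ J.
V = KE/2e = 6.553 × 10⁻¹⁹ / (2 × 1.602 × 10⁻¹⁹) = 2.05 V.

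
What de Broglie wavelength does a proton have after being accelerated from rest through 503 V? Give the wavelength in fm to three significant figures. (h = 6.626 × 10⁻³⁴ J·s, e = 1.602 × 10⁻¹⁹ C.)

KE = eV = 1.602 × 10⁻¹⁹ × 503.0 = 8.058 × 10⁻¹⁷ J.
p = √(2mKE) = √(2 × 1.673 × 10⁻²⁷ × 8.058 × 10⁻¹⁷) = 5.193 × 10⁻²² kg·m/s.
λ = h/p = 6.626 × 10⁻³⁴ / 5.193 × 10⁻²² = 1.28 × 10⁻¹² m = 1280 fm.

λ = 1280 fm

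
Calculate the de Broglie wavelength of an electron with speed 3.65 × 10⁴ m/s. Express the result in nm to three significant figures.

λ = 19.9 nm

p = mv = 9.109 × 10⁻³¹ × 3.65 × 10⁴ = 3.325 × 10⁻²⁶ kg·m/s.
λ = h/p = 6.626 × 10⁻³⁴ / 3.325 × 10⁻²⁶ = 1.99 × 10⁻⁸ m = 19.9 nm.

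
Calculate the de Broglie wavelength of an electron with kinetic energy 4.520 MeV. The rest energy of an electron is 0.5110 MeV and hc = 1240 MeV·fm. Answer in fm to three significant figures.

Total energy E = KE + m₀c² = 4.520 + 0.5110 = 5.0310 MeV.
(pc)² = E² − (m₀c²)² = (5.0310)² − (0.5110)² = 25.05 MeV², so pc = 5.005 MeV.
λ = hc/(pc) = 1240 MeV·fm / 5.005 MeV = 248 fm.

λ = 248 fm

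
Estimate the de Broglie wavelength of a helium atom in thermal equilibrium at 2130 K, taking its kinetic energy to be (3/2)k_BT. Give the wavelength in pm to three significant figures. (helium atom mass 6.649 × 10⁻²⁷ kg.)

KE = (3/2)k_BT = 1.5 × 1.381 × 10⁻²³ × 2130 = 4.412 × 10⁻²⁰ J.
p = √(2mKE) = √(2 × 6.649 × 10⁻²⁷ × 4.412 × 10⁻²⁰) = 2.422 × 10⁻²³ kg·m/s.
λ = h/p = 2.74 × 10⁻¹¹ m = 27.4 pm.

λ = 27.4 pm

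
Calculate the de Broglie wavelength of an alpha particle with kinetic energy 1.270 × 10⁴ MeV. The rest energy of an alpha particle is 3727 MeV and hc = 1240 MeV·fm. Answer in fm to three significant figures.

λ = 0.0775 fm

Total energy E = KE + m₀c² = 1.270 × 10⁴ + 3727 = 16427 MeV.
(pc)² = E² − (m₀c²)² = (16427)² − (3727)² = 2.560 × 10⁸ MeV², so pc = 1.600 × 10⁴ MeV.
λ = hc/(pc) = 1240 MeV·fm / 1.600 × 10⁴ MeV = 0.0775 fm.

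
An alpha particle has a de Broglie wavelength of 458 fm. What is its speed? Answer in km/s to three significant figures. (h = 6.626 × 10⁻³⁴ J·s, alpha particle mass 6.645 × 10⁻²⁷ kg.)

p = h/λ = 6.626 × 10⁻³⁴ / 4.580 × 10⁻¹³ = 1.447 × 10⁻²¹ kg·m/s.
v = p/m = 1.447 × 10⁻²¹ / 6.645 × 10⁻²⁷ = 2.18 × 10⁵ m/s = 218 km/s.

v = 218 km/s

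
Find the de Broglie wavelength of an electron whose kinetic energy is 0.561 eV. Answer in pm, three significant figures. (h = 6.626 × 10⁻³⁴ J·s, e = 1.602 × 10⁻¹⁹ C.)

KE = 0.561 eV = 8.987 × 10⁻²⁰ J.
p = √(2mKE) = √(2 × 9.109 × 10⁻³¹ × 8.987 × 10⁻²⁰) = 4.046 × 10⁻²⁵ kg·m/s.
λ = h/p = 6.626 × 10⁻³⁴ / 4.046 × 10⁻²⁵ = 1.64 × 10⁻⁹ m = 1640 pm.

λ = 1640 pm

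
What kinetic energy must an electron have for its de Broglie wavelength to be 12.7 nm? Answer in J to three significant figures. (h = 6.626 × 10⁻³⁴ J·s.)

p = h/λ = 6.626 × 10⁻³⁴ / 1.270 × 10⁻⁸ = 5.217 × 10⁻²⁶ kg·m/s.
KE = p²/(2m) = (5.217 × 10⁻²⁶)² / (2 × 9.109 × 10⁻³¹) = 1.494 × 10⁻²¹ J = 1.49 × 10⁻²¹ J.

KE = 1.49 × 10⁻²¹ J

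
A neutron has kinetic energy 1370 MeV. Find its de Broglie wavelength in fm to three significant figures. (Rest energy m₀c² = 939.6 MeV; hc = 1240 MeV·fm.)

λ = 0.588 fm

Total energy E = KE + m₀c² = 1370 + 939.6 = 2309.6 MeV.
(pc)² = E² − (m₀c²)² = (2309.6)² − (939.6)² = 4.451 × 10⁶ MeV², so pc = 2110 MeV.
λ = hc/(pc) = 1240 MeV·fm / 2110 MeV = 0.588 fm.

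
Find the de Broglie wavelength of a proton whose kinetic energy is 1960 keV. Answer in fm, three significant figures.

KE = 1960 keV = 3.140 × 10⁻¹³ J.
p = √(2mKE) = √(2 × 1.673 × 10⁻²⁷ × 3.140 × 10⁻¹³) = 3.241 × 10⁻²⁰ kg·m/s.
λ = h/p = 6.626 × 10⁻³⁴ / 3.241 × 10⁻²⁰ = 2.04 × 10⁻¹⁴ m = 20.4 fm.

λ = 20.4 fm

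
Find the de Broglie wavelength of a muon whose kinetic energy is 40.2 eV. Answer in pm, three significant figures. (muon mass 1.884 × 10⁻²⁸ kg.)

λ = 13.5 pm

KE = 40.2 eV = 6.440 × 10⁻¹⁸ J.
p = √(2mKE) = √(2 × 1.884 × 10⁻²⁸ × 6.440 × 10⁻¹⁸) = 4.926 × 10⁻²³ kg·m/s.
λ = h/p = 6.626 × 10⁻³⁴ / 4.926 × 10⁻²³ = 1.35 × 10⁻¹¹ m = 13.5 pm.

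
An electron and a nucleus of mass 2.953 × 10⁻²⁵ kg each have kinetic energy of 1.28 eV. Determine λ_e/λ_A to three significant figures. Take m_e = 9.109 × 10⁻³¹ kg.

At fixed KE, p = √(2mKE) so λ = h/p ∝ 1/√m.
λ_e/λ_A = √(m_A/m_e) = √(2.953 × 10⁻²⁵/9.109 × 10⁻³¹) = √(3.242 × 10⁵) = 569.

λ_e/λ_A = 569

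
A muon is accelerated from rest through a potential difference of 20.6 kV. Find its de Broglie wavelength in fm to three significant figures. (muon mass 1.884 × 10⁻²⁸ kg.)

KE = eV = 1.602 × 10⁻¹⁹ × 2.060 × 10⁴ = 3.300 × 10⁻¹⁵ J.
p = √(2mKE) = √(2 × 1.884 × 10⁻²⁸ × 3.300 × 10⁻¹⁵) = 1.115 × 10⁻²¹ kg·m/s.
λ = h/p = 6.626 × 10⁻³⁴ / 1.115 × 10⁻²¹ = 5.94 × 10⁻¹³ m = 594 fm.

λ = 594 fm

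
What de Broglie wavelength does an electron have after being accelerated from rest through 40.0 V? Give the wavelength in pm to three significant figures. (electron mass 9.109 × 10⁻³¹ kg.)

KE = eV = 1.602 × 10⁻¹⁹ × 40.00 = 6.408 × 10⁻¹⁸ J.
p = √(2mKE) = √(2 × 9.109 × 10⁻³¹ × 6.408 × 10⁻¹⁸) = 3.417 × 10⁻²⁴ kg·m/s.
λ = h/p = 6.626 × 10⁻³⁴ / 3.417 × 10⁻²⁴ = 1.94 × 10⁻¹⁰ m = 194 pm.

λ = 194 pm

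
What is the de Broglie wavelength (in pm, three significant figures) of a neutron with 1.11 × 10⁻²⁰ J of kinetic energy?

λ = 109 pm

p = √(2mKE) = √(2 × 1.675 × 10⁻²⁷ × 1.110 × 10⁻²⁰) = 6.098 × 10⁻²⁴ kg·m/s.
λ = h/p = 6.626 × 10⁻³⁴ / 6.098 × 10⁻²⁴ = 1.09 × 10⁻¹⁰ m = 109 pm.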